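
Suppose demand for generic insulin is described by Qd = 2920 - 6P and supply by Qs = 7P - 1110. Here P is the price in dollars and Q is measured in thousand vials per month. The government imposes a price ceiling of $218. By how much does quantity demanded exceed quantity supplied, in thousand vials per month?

In a free market, 2920 - 6P = 7P - 1110 gives the equilibrium P* = 310, Q* = 1060.
Since 218 < 310, the ceiling is binding.
At P = 218: Qd = 2920 - 6·218 = 1612 and Qs = 7·218 - 1110 = 416.
Shortage = Qd - Qs = 1612 - 416 = 1196.

1196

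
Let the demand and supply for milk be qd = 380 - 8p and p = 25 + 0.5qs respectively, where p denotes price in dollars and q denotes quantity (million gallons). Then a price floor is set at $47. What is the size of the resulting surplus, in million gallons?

Rearranging supply gives qs = 2p - 50. Without the control the market clears where 380 - 8p = 2p - 50, i.e. p* = 43 and q* = 36.
The floor of 47 is above the equilibrium price 43, so it binds.
At p = 47: qd = 380 - 8·47 = 4 and qs = 2·47 - 50 = 44.
Surplus = qs - qd = 44 - 4 = 40.

40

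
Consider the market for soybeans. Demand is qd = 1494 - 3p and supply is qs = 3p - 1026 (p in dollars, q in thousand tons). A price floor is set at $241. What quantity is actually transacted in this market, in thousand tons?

Setting quantity demanded equal to quantity supplied, 1494 - 3p = 3p - 1026, gives p* = 420 and q* = 234.
Since 241 is below p* = 420, the floor does not bind and the free-market outcome prevails.

234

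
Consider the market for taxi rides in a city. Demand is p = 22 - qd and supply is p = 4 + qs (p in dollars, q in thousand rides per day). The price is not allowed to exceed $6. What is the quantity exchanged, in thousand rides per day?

Rearranging demand gives qd = 22 - p; rearranging supply gives qs = p - 4. Without the control the market clears where 22 - p = p - 4, i.e. p* = 13 and q* = 9.
The ceiling of 6 is below the equilibrium price 13, so it binds.
At p = 6: qd = 22 - 6 = 16 and qs = 6 - 4 = 2.
The quantity actually transacted is the short side, supply: 2.

2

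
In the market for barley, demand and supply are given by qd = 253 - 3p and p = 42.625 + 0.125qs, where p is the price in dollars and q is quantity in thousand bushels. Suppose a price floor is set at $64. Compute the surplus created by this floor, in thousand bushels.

110

Rearranging supply gives qs = 8p - 341. Equilibrium: 253 - 3p = 8p - 341, so 594 = 11p and p* = 54, q* = 91.
The floor of 64 is above the equilibrium price 54, so it binds.
At p = 64: qd = 253 - 3·64 = 61 and qs = 8·64 - 341 = 171.
Surplus = qs - qd = 171 - 61 = 110.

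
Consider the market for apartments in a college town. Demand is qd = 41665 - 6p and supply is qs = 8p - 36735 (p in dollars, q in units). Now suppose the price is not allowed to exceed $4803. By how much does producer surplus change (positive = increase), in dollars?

Equilibrium: 41665 - 6p = 8p - 36735, so 78400 = 14p and p* = 5600, q* = 8065.
Since 4803 < 5600, the ceiling is binding.
At p = 4803: qd = 41665 - 6·4803 = 12847 and qs = 8·4803 - 36735 = 1689.
Producer surplus without the control is ½ · (5600 - 4591.875) · 8065 = 4065264.0625.
With the ceiling, producers sell 1689 units at 4803, so PS = ½ · (4803 - 4591.875) · 1689 = 178295.0625.
Change in producer surplus = 178295.0625 - 4065264.0625 = -3886969.

-3886969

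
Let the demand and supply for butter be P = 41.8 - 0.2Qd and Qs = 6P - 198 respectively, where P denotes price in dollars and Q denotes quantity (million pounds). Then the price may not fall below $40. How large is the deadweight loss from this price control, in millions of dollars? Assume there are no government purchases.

41.25

Rearranging demand gives Qd = 209 - 5P. Without the control the market clears where 209 - 5P = 6P - 198, i.e. P* = 37 and Q* = 24.
Since 40 > 37, the floor is binding.
At P = 40: Qd = 209 - 5·40 = 9 and Qs = 6·40 - 198 = 42.
Quantity traded falls to 9. At Q = 9 the demand price is (209 - 9)/5 = 40 and the supply price is (198 + 9)/6 = 34.5.
Deadweight loss = ½ · (40 - 34.5) · (24 - 9) = ½ · 5.5 · 15 = 41.25.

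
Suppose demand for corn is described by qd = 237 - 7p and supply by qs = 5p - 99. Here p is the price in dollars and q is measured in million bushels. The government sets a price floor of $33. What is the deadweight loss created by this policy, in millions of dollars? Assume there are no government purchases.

Setting quantity demanded equal to quantity supplied, 237 - 7p = 5p - 99, gives p* = 28 and q* = 41.
Since 33 > 28, the floor is binding.
At p = 33: qd = 237 - 7·33 = 6 and qs = 5·33 - 99 = 66.
Quantity traded falls to 6. At q = 6 the demand price is (237 - 6)/7 = 33 and the supply price is (99 + 6)/5 = 21.
Deadweight loss = ½ · (33 - 21) · (41 - 6) = ½ · 12 · 35 = 210.

210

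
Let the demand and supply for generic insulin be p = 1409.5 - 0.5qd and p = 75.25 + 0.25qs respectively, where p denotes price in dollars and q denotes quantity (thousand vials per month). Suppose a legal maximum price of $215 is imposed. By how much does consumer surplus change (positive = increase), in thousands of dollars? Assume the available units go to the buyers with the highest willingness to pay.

Rearranging demand gives qd = 2819 - 2p; rearranging supply gives qs = 4p - 301. Equilibrium: 2819 - 2p = 4p - 301, so 3120 = 6p and p* = 520, q* = 1779.
Since 215 < 520, the ceiling is binding.
At p = 215: qd = 2819 - 2·215 = 2389 and qs = 4·215 - 301 = 559.
Consumer surplus without the control is ½ · (1409.5 - 520) · 1779 = 791210.25.
With the ceiling, 559 units are sold at 215 (assume they go to the highest-value buyers). The demand price at q = 559 is 1130, so CS = ½ · [(1409.5 - 215) + (1130 - 215)] · 559 = 589605.25.
Change in consumer surplus = 589605.25 - 791210.25 = -201605.

-201605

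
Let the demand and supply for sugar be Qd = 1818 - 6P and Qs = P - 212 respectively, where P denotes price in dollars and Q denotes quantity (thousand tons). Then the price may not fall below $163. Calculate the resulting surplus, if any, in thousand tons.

0

In a free market, 1818 - 6P = P - 212 gives the equilibrium P* = 290, Q* = 78.
Since 163 is below P* = 290, the floor does not bind and the free-market outcome prevails.
Since the control does not bind, there is no surplus.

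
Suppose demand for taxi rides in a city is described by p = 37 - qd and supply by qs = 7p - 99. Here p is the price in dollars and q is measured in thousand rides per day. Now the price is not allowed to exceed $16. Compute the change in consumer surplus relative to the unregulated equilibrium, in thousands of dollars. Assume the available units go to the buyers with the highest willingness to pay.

-11.5

Rearranging demand gives qd = 37 - p. Setting quantity demanded equal to quantity supplied, 37 - p = 7p - 99, gives p* = 17 and q* = 20.
Since 16 < 17, the ceiling is binding.
At p = 16: qd = 37 - 16 = 21 and qs = 7·16 - 99 = 13.
Consumer surplus without the control is ½ · (37 - 17) · 20 = 200.
With the ceiling, 13 units are sold at 16 (assume they go to the highest-value buyers). The demand price at q = 13 is 24, so CS = ½ · [(37 - 16) + (24 - 16)] · 13 = 188.5.
Change in consumer surplus = 188.5 - 200 = -11.5.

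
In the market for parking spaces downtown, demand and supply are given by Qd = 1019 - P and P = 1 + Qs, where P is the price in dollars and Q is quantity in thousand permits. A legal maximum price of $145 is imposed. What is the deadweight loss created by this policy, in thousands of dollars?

133225

Rearranging supply gives Qs = P - 1. Equilibrium: 1019 - P = P - 1, so 1020 = 2P and P* = 510, Q* = 509.
Because the ceiling (145) lies below the market-clearing price, it is binding.
At P = 145: Qd = 1019 - 145 = 874 and Qs = 145 - 1 = 144.
Quantity traded falls to 144. At Q = 144 the demand price is 1019 - 144 = 875 and the supply price is 1 + 144 = 145.
Deadweight loss = ½ · (875 - 145) · (509 - 144) = ½ · 730 · 365 = 133225.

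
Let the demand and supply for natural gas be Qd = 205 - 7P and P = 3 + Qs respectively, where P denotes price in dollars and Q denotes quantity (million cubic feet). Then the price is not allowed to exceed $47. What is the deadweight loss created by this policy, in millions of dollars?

Rearranging supply gives Qs = P - 3. In a free market, 205 - 7P = P - 3 gives the equilibrium P* = 26, Q* = 23.
The ceiling of 47 is above the equilibrium price 26, so it is not binding; the market clears at P* = 26, Q* = 23.
Since the control does not bind, no trades are prevented and deadweight loss is zero.

0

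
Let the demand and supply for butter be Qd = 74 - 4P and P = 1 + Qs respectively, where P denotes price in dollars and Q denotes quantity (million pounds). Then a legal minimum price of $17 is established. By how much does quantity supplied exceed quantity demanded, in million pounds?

Rearranging supply gives Qs = P - 1. Equilibrium: 74 - 4P = P - 1, so 75 = 5P and P* = 15, Q* = 14.
The floor of 17 is above the equilibrium price 15, so it binds.
At P = 17: Qd = 74 - 4·17 = 6 and Qs = 17 - 1 = 16.
Surplus = Qs - Qd = 16 - 6 = 10.

10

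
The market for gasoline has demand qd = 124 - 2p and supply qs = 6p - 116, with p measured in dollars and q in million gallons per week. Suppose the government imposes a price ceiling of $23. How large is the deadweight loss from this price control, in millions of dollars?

588

In a free market, 124 - 2p = 6p - 116 gives the equilibrium p* = 30, q* = 64.
Since 23 < 30, the ceiling is binding.
At p = 23: qd = 124 - 2·23 = 78 and qs = 6·23 - 116 = 22.
Quantity traded falls to 22. At q = 22 the demand price is (124 - 22)/2 = 51 and the supply price is (116 + 22)/6 = 23.
Deadweight loss = ½ · (51 - 23) · (64 - 22) = ½ · 28 · 42 = 588.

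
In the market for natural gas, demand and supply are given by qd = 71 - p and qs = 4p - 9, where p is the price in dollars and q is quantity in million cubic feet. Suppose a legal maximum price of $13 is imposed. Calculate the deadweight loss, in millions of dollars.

90

Without the control the market clears where 71 - p = 4p - 9, i.e. p* = 16 and q* = 55.
Since 13 < 16, the ceiling is binding.
At p = 13: qd = 71 - 13 = 58 and qs = 4·13 - 9 = 43.
Quantity traded falls to 43. At q = 43 the demand price is 71 - 43 = 28 and the supply price is (9 + 43)/4 = 13.
Deadweight loss = ½ · (28 - 13) · (55 - 43) = ½ · 15 · 12 = 90.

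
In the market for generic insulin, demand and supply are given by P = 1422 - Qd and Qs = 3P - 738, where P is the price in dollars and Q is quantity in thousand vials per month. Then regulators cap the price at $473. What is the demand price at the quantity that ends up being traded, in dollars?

Rearranging demand gives Qd = 1422 - P. Without the control the market clears where 1422 - P = 3P - 738, i.e. P* = 540 and Q* = 882.
The ceiling of 473 is below the equilibrium price 540, so it binds.
At P = 473: Qd = 1422 - 473 = 949 and Qs = 3·473 - 738 = 681.
Only 681 units reach the market. On the demand curve, the marginal buyer's willingness to pay at Q = 681 is (1422 - 681) = 741.

741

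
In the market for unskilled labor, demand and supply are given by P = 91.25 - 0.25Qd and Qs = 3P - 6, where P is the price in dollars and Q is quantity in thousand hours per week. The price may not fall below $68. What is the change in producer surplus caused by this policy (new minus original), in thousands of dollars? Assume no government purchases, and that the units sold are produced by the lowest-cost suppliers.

795

Rearranging demand gives Qd = 365 - 4P. In a free market, 365 - 4P = 3P - 6 gives the equilibrium P* = 53, Q* = 153.
Since 68 > 53, the floor is binding.
At P = 68: Qd = 365 - 4·68 = 93 and Qs = 3·68 - 6 = 198.
Producer surplus without the control is ½ · (53 - 2) · 153 = 3901.5.
With the floor, 93 units are sold at 68. The supply price at Q = 93 is 33, so PS = ½ · [(68 - 2) + (68 - 33)] · 93 = 4696.5.
Change in producer surplus = 4696.5 - 3901.5 = 795.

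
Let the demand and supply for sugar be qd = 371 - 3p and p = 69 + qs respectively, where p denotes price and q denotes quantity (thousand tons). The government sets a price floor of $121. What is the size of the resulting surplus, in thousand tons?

Rearranging supply gives qs = p - 69. In a free market, 371 - 3p = p - 69 gives the equilibrium p* = 110, q* = 41.
Since 121 > 110, the floor is binding.
At p = 121: qd = 371 - 3·121 = 8 and qs = 121 - 69 = 52.
Surplus = qs - qd = 52 - 8 = 44.

44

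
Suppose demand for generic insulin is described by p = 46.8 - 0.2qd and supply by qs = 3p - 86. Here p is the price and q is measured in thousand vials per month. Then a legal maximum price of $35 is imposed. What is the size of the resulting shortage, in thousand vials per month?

Rearranging demand gives qd = 234 - 5p. In a free market, 234 - 5p = 3p - 86 gives the equilibrium p* = 40, q* = 34.
The ceiling of 35 is below the equilibrium price 40, so it binds.
At p = 35: qd = 234 - 5·35 = 59 and qs = 3·35 - 86 = 19.
Shortage = qd - qs = 59 - 19 = 40.

40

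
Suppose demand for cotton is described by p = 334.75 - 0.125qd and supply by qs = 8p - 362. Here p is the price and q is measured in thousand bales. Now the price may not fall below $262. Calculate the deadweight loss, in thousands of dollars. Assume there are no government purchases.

41472

Rearranging demand gives qd = 2678 - 8p. Setting quantity demanded equal to quantity supplied, 2678 - 8p = 8p - 362, gives p* = 190 and q* = 1158.
Since 262 > 190, the floor is binding.
At p = 262: qd = 2678 - 8·262 = 582 and qs = 8·262 - 362 = 1734.
Quantity traded falls to 582. At q = 582 the demand price is (2678 - 582)/8 = 262 and the supply price is (362 + 582)/8 = 118.
Deadweight loss = ½ · (262 - 118) · (1158 - 582) = ½ · 144 · 576 = 41472.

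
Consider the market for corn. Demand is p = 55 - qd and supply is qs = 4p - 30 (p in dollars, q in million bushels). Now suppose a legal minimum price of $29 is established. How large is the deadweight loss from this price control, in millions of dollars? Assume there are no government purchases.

90

Rearranging demand gives qd = 55 - p. Equilibrium: 55 - p = 4p - 30, so 85 = 5p and p* = 17, q* = 38.
The floor of 29 is above the equilibrium price 17, so it binds.
At p = 29: qd = 55 - 29 = 26 and qs = 4·29 - 30 = 86.
Quantity traded falls to 26. At q = 26 the demand price is 55 - 26 = 29 and the supply price is (30 + 26)/4 = 14.
Deadweight loss = ½ · (29 - 14) · (38 - 26) = ½ · 15 · 12 = 90.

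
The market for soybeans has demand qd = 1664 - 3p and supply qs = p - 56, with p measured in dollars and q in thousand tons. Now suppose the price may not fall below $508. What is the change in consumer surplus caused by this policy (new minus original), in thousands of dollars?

-20046

In a free market, 1664 - 3p = p - 56 gives the equilibrium p* = 430, q* = 374.
Since 508 > 430, the floor is binding.
At p = 508: qd = 1664 - 3·508 = 140 and qs = 508 - 56 = 452.
Consumer surplus without the control is ½ · (1664/3 - 430) · 374 = 69938/3.
With the floor, consumers buy 140 units at 508, so CS = ½ · (1664/3 - 508) · 140 = 9800/3.
Change in consumer surplus = 9800/3 - 69938/3 = -20046.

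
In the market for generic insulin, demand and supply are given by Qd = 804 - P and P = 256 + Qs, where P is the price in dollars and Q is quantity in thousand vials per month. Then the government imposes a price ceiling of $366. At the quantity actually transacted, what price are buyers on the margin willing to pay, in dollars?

694

Rearranging supply gives Qs = P - 256. Equilibrium: 804 - P = P - 256, so 1060 = 2P and P* = 530, Q* = 274.
Because the ceiling (366) lies below the market-clearing price, it is binding.
At P = 366: Qd = 804 - 366 = 438 and Qs = 366 - 256 = 110.
Only 110 units reach the market. On the demand curve, the marginal buyer's willingness to pay at Q = 110 is (804 - 110) = 694.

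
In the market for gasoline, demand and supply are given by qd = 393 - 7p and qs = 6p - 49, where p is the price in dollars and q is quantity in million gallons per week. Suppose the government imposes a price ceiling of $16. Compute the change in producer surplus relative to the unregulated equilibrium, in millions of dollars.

In a free market, 393 - 7p = 6p - 49 gives the equilibrium p* = 34, q* = 155.
The ceiling of 16 is below the equilibrium price 34, so it binds.
At p = 16: qd = 393 - 7·16 = 281 and qs = 6·16 - 49 = 47.
Producer surplus without the control is ½ · (34 - 49/6) · 155 = 24025/12.
With the ceiling, producers sell 47 units at 16, so PS = ½ · (16 - 49/6) · 47 = 2209/12.
Change in producer surplus = 2209/12 - 24025/12 = -1818.

-1818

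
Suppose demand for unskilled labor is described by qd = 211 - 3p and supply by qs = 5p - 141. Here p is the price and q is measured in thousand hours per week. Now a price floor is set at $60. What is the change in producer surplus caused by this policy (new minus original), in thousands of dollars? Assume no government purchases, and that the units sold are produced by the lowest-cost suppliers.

Equilibrium: 211 - 3p = 5p - 141, so 352 = 8p and p* = 44, q* = 79.
Because the floor (60) lies above the market-clearing price, it is binding.
At p = 60: qd = 211 - 3·60 = 31 and qs = 5·60 - 141 = 159.
Producer surplus without the control is ½ · (44 - 28.2) · 79 = 624.1.
With the floor, 31 units are sold at 60. The supply price at q = 31 is 34.4, so PS = ½ · [(60 - 28.2) + (60 - 34.4)] · 31 = 889.7.
Change in producer surplus = 889.7 - 624.1 = 265.6.

265.6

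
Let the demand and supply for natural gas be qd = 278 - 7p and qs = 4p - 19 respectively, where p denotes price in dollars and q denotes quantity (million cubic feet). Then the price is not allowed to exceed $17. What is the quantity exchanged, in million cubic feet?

Without the control the market clears where 278 - 7p = 4p - 19, i.e. p* = 27 and q* = 89.
The ceiling of 17 is below the equilibrium price 27, so it binds.
At p = 17: qd = 278 - 7·17 = 159 and qs = 4·17 - 19 = 49.
The quantity actually transacted is the short side, supply: 49.

49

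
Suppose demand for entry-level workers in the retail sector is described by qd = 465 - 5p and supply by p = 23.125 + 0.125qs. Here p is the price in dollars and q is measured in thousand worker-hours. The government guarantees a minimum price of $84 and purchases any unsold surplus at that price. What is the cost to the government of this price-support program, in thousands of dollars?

Rearranging supply gives qs = 8p - 185. Equilibrium: 465 - 5p = 8p - 185, so 650 = 13p and p* = 50, q* = 215.
Because the floor (84) lies above the market-clearing price, it is binding.
At p = 84: qd = 465 - 5·84 = 45 and qs = 8·84 - 185 = 487.
Surplus = qs - qd = 442.
Government expenditure = surplus × support price = 442 × 84 = 37128.

37128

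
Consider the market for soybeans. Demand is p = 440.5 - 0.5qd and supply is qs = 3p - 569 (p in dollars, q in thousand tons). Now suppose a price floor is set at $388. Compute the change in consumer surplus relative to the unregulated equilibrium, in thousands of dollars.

-19894

Rearranging demand gives qd = 881 - 2p. Setting quantity demanded equal to quantity supplied, 881 - 2p = 3p - 569, gives p* = 290 and q* = 301.
Since 388 > 290, the floor is binding.
At p = 388: qd = 881 - 2·388 = 105 and qs = 3·388 - 569 = 595.
Consumer surplus without the control is ½ · (440.5 - 290) · 301 = 22650.25.
With the floor, consumers buy 105 units at 388, so CS = ½ · (440.5 - 388) · 105 = 2756.25.
Change in consumer surplus = 2756.25 - 22650.25 = -19894.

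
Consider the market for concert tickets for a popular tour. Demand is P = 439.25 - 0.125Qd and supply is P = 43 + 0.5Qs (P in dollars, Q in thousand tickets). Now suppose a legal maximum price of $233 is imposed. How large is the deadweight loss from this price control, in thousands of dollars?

20161.25

Rearranging demand gives Qd = 3514 - 8P; rearranging supply gives Qs = 2P - 86. Without the control the market clears where 3514 - 8P = 2P - 86, i.e. P* = 360 and Q* = 634.
Since 233 < 360, the ceiling is binding.
At P = 233: Qd = 3514 - 8·233 = 1650 and Qs = 2·233 - 86 = 380.
Quantity traded falls to 380. At Q = 380 the demand price is (3514 - 380)/8 = 391.75 and the supply price is (86 + 380)/2 = 233.
Deadweight loss = ½ · (391.75 - 233) · (634 - 380) = ½ · 158.75 · 254 = 20161.25.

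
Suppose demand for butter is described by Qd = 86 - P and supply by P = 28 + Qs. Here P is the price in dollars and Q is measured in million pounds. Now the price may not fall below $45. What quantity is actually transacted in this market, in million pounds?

Rearranging supply gives Qs = P - 28. Setting quantity demanded equal to quantity supplied, 86 - P = P - 28, gives P* = 57 and Q* = 29.
Since 45 is below P* = 57, the floor does not bind and the free-market outcome prevails.

29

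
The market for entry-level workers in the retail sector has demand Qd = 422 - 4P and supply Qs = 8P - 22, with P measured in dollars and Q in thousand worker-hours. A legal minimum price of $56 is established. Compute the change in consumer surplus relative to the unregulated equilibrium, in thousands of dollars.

-4484

Equilibrium: 422 - 4P = 8P - 22, so 444 = 12P and P* = 37, Q* = 274.
The floor of 56 is above the equilibrium price 37, so it binds.
At P = 56: Qd = 422 - 4·56 = 198 and Qs = 8·56 - 22 = 426.
Consumer surplus without the control is ½ · (105.5 - 37) · 274 = 9384.5.
With the floor, consumers buy 198 units at 56, so CS = ½ · (105.5 - 56) · 198 = 4900.5.
Change in consumer surplus = 4900.5 - 9384.5 = -4484.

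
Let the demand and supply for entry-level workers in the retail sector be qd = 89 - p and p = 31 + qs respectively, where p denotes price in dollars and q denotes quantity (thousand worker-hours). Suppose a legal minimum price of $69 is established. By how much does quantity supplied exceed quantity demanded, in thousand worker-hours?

Rearranging supply gives qs = p - 31. In a free market, 89 - p = p - 31 gives the equilibrium p* = 60, q* = 29.
Because the floor (69) lies above the market-clearing price, it is binding.
At p = 69: qd = 89 - 69 = 20 and qs = 69 - 31 = 38.
Surplus = qs - qd = 38 - 20 = 18.

18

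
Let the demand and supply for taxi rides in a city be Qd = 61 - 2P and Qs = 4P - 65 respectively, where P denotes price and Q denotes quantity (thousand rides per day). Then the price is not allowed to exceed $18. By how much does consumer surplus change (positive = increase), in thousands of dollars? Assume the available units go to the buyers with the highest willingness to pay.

Without the control the market clears where 61 - 2P = 4P - 65, i.e. P* = 21 and Q* = 19.
The ceiling of 18 is below the equilibrium price 21, so it binds.
At P = 18: Qd = 61 - 2·18 = 25 and Qs = 4·18 - 65 = 7.
Consumer surplus without the control is ½ · (30.5 - 21) · 19 = 90.25.
With the ceiling, 7 units are sold at 18 (assume they go to the highest-value buyers). The demand price at Q = 7 is 27, so CS = ½ · [(30.5 - 18) + (27 - 18)] · 7 = 75.25.
Change in consumer surplus = 75.25 - 90.25 = -15.

-15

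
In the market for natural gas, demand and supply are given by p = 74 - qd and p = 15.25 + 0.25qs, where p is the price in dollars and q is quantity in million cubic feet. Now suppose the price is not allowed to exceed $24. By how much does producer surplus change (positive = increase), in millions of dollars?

-123

Rearranging demand gives qd = 74 - p; rearranging supply gives qs = 4p - 61. Setting quantity demanded equal to quantity supplied, 74 - p = 4p - 61, gives p* = 27 and q* = 47.
The ceiling of 24 is below the equilibrium price 27, so it binds.
At p = 24: qd = 74 - 24 = 50 and qs = 4·24 - 61 = 35.
Producer surplus without the control is ½ · (27 - 15.25) · 47 = 276.125.
With the ceiling, producers sell 35 units at 24, so PS = ½ · (24 - 15.25) · 35 = 153.125.
Change in producer surplus = 153.125 - 276.125 = -123.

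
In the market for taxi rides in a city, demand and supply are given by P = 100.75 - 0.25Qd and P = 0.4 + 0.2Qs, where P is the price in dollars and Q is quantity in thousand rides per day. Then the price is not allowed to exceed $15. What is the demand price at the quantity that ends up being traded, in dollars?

Rearranging demand gives Qd = 403 - 4P; rearranging supply gives Qs = 5P - 2. In a free market, 403 - 4P = 5P - 2 gives the equilibrium P* = 45, Q* = 223.
Since 15 < 45, the ceiling is binding.
At P = 15: Qd = 403 - 4·15 = 343 and Qs = 5·15 - 2 = 73.
Only 73 units reach the market. On the demand curve, the marginal buyer's willingness to pay at Q = 73 is (403 - 73)/4 = 82.5.

82.5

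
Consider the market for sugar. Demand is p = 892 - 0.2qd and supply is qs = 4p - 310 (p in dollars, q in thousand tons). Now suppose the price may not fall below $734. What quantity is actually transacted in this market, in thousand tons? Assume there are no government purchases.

790

Rearranging demand gives qd = 4460 - 5p. Without the control the market clears where 4460 - 5p = 4p - 310, i.e. p* = 530 and q* = 1810.
Since 734 > 530, the floor is binding.
At p = 734: qd = 4460 - 5·734 = 790 and qs = 4·734 - 310 = 2626.
The quantity actually transacted is the short side, demand: 790.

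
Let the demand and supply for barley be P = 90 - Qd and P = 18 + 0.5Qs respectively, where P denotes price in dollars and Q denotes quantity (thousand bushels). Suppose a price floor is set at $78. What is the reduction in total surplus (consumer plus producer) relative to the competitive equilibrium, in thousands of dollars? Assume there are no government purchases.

972

Rearranging demand gives Qd = 90 - P; rearranging supply gives Qs = 2P - 36. Setting quantity demanded equal to quantity supplied, 90 - P = 2P - 36, gives P* = 42 and Q* = 48.
The floor of 78 is above the equilibrium price 42, so it binds.
At P = 78: Qd = 90 - 78 = 12 and Qs = 2·78 - 36 = 120.
Quantity traded falls to 12. At Q = 12 the demand price is 90 - 12 = 78 and the supply price is (36 + 12)/2 = 24.
Deadweight loss = ½ · (78 - 24) · (48 - 12) = ½ · 54 · 36 = 972.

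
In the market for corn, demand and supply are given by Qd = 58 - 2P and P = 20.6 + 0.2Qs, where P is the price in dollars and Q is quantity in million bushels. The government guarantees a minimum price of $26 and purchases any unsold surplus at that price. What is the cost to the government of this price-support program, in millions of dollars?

546

Rearranging supply gives Qs = 5P - 103. In a free market, 58 - 2P = 5P - 103 gives the equilibrium P* = 23, Q* = 12.
Because the floor (26) lies above the market-clearing price, it is binding.
At P = 26: Qd = 58 - 2·26 = 6 and Qs = 5·26 - 103 = 27.
Surplus = Qs - Qd = 21.
Government expenditure = surplus × support price = 21 × 26 = 546.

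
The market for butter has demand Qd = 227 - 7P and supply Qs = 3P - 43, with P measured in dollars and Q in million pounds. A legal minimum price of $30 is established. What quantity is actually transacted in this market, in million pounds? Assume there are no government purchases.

17

Without the control the market clears where 227 - 7P = 3P - 43, i.e. P* = 27 and Q* = 38.
Since 30 > 27, the floor is binding.
At P = 30: Qd = 227 - 7·30 = 17 and Qs = 3·30 - 43 = 47.
The quantity actually transacted is the short side, demand: 17.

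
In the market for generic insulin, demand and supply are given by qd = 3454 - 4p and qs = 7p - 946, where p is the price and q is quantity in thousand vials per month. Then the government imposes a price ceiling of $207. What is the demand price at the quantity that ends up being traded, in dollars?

Setting quantity demanded equal to quantity supplied, 3454 - 4p = 7p - 946, gives p* = 400 and q* = 1854.
The ceiling of 207 is below the equilibrium price 400, so it binds.
At p = 207: qd = 3454 - 4·207 = 2626 and qs = 7·207 - 946 = 503.
Only 503 units reach the market. On the demand curve, the marginal buyer's willingness to pay at q = 503 is (3454 - 503)/4 = 737.75.

737.75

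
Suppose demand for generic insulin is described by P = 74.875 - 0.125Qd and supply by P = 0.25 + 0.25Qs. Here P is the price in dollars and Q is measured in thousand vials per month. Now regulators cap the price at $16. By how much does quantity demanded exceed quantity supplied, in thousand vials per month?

Rearranging demand gives Qd = 599 - 8P; rearranging supply gives Qs = 4P - 1. Setting quantity demanded equal to quantity supplied, 599 - 8P = 4P - 1, gives P* = 50 and Q* = 199.
Since 16 < 50, the ceiling is binding.
At P = 16: Qd = 599 - 8·16 = 471 and Qs = 4·16 - 1 = 63.
Shortage = Qd - Qs = 471 - 63 = 408.

408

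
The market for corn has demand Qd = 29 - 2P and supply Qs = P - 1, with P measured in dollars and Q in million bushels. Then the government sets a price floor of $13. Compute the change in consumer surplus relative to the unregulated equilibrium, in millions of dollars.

-18

Without the control the market clears where 29 - 2P = P - 1, i.e. P* = 10 and Q* = 9.
The floor of 13 is above the equilibrium price 10, so it binds.
At P = 13: Qd = 29 - 2·13 = 3 and Qs = 13 - 1 = 12.
Consumer surplus without the control is ½ · (14.5 - 10) · 9 = 20.25.
With the floor, consumers buy 3 units at 13, so CS = ½ · (14.5 - 13) · 3 = 2.25.
Change in consumer surplus = 2.25 - 20.25 = -18.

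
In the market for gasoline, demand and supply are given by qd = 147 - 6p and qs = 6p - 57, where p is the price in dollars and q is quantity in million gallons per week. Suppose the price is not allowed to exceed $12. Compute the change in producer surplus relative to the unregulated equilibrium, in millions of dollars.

Without the control the market clears where 147 - 6p = 6p - 57, i.e. p* = 17 and q* = 45.
Because the ceiling (12) lies below the market-clearing price, it is binding.
At p = 12: qd = 147 - 6·12 = 75 and qs = 6·12 - 57 = 15.
Producer surplus without the control is ½ · (17 - 9.5) · 45 = 168.75.
With the ceiling, producers sell 15 units at 12, so PS = ½ · (12 - 9.5) · 15 = 18.75.
Change in producer surplus = 18.75 - 168.75 = -150.

-150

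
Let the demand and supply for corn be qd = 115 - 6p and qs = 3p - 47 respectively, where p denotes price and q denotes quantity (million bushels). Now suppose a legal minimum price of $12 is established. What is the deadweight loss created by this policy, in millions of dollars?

Setting quantity demanded equal to quantity supplied, 115 - 6p = 3p - 47, gives p* = 18 and q* = 7.
The floor of 12 is below the equilibrium price 18, so it is not binding; the market clears at p* = 18, q* = 7.
Since the control does not bind, no trades are prevented and deadweight loss is zero.

0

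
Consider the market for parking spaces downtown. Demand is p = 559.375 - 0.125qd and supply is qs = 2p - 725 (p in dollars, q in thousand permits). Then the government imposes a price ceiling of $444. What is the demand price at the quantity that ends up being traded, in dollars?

539

Rearranging demand gives qd = 4475 - 8p. Equilibrium: 4475 - 8p = 2p - 725, so 5200 = 10p and p* = 520, q* = 315.
The ceiling of 444 is below the equilibrium price 520, so it binds.
At p = 444: qd = 4475 - 8·444 = 923 and qs = 2·444 - 725 = 163.
Only 163 units reach the market. On the demand curve, the marginal buyer's willingness to pay at q = 163 is (4475 - 163)/8 = 539.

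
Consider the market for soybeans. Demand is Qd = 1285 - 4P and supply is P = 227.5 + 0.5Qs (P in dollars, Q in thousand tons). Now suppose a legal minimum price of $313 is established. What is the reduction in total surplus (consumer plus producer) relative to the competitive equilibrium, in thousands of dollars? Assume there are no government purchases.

Rearranging supply gives Qs = 2P - 455. Equilibrium: 1285 - 4P = 2P - 455, so 1740 = 6P and P* = 290, Q* = 125.
Since 313 > 290, the floor is binding.
At P = 313: Qd = 1285 - 4·313 = 33 and Qs = 2·313 - 455 = 171.
Quantity traded falls to 33. At Q = 33 the demand price is (1285 - 33)/4 = 313 and the supply price is (455 + 33)/2 = 244.
Deadweight loss = ½ · (313 - 244) · (125 - 33) = ½ · 69 · 92 = 3174.

3174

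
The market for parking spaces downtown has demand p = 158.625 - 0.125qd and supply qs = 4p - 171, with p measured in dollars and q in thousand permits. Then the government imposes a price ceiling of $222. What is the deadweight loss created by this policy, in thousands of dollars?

0

Rearranging demand gives qd = 1269 - 8p. In a free market, 1269 - 8p = 4p - 171 gives the equilibrium p* = 120, q* = 309.
Since 222 is above p* = 120, the ceiling does not bind and the free-market outcome prevails.
Since the control does not bind, no trades are prevented and deadweight loss is zero.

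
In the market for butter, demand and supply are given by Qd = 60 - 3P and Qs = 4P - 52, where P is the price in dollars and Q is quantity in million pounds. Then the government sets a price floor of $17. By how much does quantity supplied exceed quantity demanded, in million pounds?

Without the control the market clears where 60 - 3P = 4P - 52, i.e. P* = 16 and Q* = 12.
Since 17 > 16, the floor is binding.
At P = 17: Qd = 60 - 3·17 = 9 and Qs = 4·17 - 52 = 16.
Surplus = Qs - Qd = 16 - 9 = 7.

7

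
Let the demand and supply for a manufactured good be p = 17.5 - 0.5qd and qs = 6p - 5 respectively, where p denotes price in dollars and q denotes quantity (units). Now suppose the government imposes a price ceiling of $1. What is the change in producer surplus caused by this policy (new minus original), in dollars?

Rearranging demand gives qd = 35 - 2p. Setting quantity demanded equal to quantity supplied, 35 - 2p = 6p - 5, gives p* = 5 and q* = 25.
The ceiling of 1 is below the equilibrium price 5, so it binds.
At p = 1: qd = 35 - 2·1 = 33 and qs = 6·1 - 5 = 1.
Producer surplus without the control is ½ · (5 - 5/6) · 25 = 625/12.
With the ceiling, producers sell 1 units at 1, so PS = ½ · (1 - 5/6) · 1 = 1/12.
Change in producer surplus = 1/12 - 625/12 = -52.

-52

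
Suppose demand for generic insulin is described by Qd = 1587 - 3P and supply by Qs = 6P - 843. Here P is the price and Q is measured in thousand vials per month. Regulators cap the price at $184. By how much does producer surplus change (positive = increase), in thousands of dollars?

-44634

In a free market, 1587 - 3P = 6P - 843 gives the equilibrium P* = 270, Q* = 777.
Because the ceiling (184) lies below the market-clearing price, it is binding.
At P = 184: Qd = 1587 - 3·184 = 1035 and Qs = 6·184 - 843 = 261.
Producer surplus without the control is ½ · (270 - 140.5) · 777 = 50310.75.
With the ceiling, producers sell 261 units at 184, so PS = ½ · (184 - 140.5) · 261 = 5676.75.
Change in producer surplus = 5676.75 - 50310.75 = -44634.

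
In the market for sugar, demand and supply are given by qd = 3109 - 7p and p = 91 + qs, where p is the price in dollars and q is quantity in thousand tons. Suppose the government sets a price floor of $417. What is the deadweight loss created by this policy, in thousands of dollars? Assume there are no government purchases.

Rearranging supply gives qs = p - 91. In a free market, 3109 - 7p = p - 91 gives the equilibrium p* = 400, q* = 309.
The floor of 417 is above the equilibrium price 400, so it binds.
At p = 417: qd = 3109 - 7·417 = 190 and qs = 417 - 91 = 326.
Quantity traded falls to 190. At q = 190 the demand price is (3109 - 190)/7 = 417 and the supply price is 91 + 190 = 281.
Deadweight loss = ½ · (417 - 281) · (309 - 190) = ½ · 136 · 119 = 8092.

8092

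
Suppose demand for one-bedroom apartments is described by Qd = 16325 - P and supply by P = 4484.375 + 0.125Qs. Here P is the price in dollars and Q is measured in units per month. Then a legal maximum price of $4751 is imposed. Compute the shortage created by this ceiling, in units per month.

9441

Rearranging supply gives Qs = 8P - 35875. In a free market, 16325 - P = 8P - 35875 gives the equilibrium P* = 5800, Q* = 10525.
Since 4751 < 5800, the ceiling is binding.
At P = 4751: Qd = 16325 - 4751 = 11574 and Qs = 8·4751 - 35875 = 2133.
Shortage = Qd - Qs = 11574 - 2133 = 9441.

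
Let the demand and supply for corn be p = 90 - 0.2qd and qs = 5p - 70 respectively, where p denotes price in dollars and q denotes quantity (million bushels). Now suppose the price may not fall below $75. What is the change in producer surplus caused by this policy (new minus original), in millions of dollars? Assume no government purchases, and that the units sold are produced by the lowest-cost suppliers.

Rearranging demand gives qd = 450 - 5p. In a free market, 450 - 5p = 5p - 70 gives the equilibrium p* = 52, q* = 190.
Since 75 > 52, the floor is binding.
At p = 75: qd = 450 - 5·75 = 75 and qs = 5·75 - 70 = 305.
Producer surplus without the control is ½ · (52 - 14) · 190 = 3610.
With the floor, 75 units are sold at 75. The supply price at q = 75 is 29, so PS = ½ · [(75 - 14) + (75 - 29)] · 75 = 4012.5.
Change in producer surplus = 4012.5 - 3610 = 402.5.

402.5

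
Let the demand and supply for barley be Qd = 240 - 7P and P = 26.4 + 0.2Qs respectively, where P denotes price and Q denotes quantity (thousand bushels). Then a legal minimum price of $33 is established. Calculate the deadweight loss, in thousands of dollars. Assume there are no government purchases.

Rearranging supply gives Qs = 5P - 132. Equilibrium: 240 - 7P = 5P - 132, so 372 = 12P and P* = 31, Q* = 23.
Since 33 > 31, the floor is binding.
At P = 33: Qd = 240 - 7·33 = 9 and Qs = 5·33 - 132 = 33.
Quantity traded falls to 9. At Q = 9 the demand price is (240 - 9)/7 = 33 and the supply price is (132 + 9)/5 = 28.2.
Deadweight loss = ½ · (33 - 28.2) · (23 - 9) = ½ · 4.8 · 14 = 33.6.

33.6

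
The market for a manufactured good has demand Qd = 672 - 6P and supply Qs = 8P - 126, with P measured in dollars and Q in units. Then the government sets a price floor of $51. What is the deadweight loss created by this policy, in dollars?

0

Without the control the market clears where 672 - 6P = 8P - 126, i.e. P* = 57 and Q* = 330.
The floor of 51 is below the equilibrium price 57, so it is not binding; the market clears at P* = 57, Q* = 330.
Since the control does not bind, no trades are prevented and deadweight loss is zero.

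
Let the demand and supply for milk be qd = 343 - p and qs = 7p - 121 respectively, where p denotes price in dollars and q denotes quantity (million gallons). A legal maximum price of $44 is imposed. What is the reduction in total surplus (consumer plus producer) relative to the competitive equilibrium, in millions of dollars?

5488

Equilibrium: 343 - p = 7p - 121, so 464 = 8p and p* = 58, q* = 285.
The ceiling of 44 is below the equilibrium price 58, so it binds.
At p = 44: qd = 343 - 44 = 299 and qs = 7·44 - 121 = 187.
Quantity traded falls to 187. At q = 187 the demand price is 343 - 187 = 156 and the supply price is (121 + 187)/7 = 44.
Deadweight loss = ½ · (156 - 44) · (285 - 187) = ½ · 112 · 98 = 5488.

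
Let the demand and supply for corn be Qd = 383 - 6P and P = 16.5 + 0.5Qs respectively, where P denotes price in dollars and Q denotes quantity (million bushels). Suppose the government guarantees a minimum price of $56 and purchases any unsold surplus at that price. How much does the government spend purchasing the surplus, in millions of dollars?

1792

Rearranging supply gives Qs = 2P - 33. Setting quantity demanded equal to quantity supplied, 383 - 6P = 2P - 33, gives P* = 52 and Q* = 71.
Because the floor (56) lies above the market-clearing price, it is binding.
At P = 56: Qd = 383 - 6·56 = 47 and Qs = 2·56 - 33 = 79.
Surplus = Qs - Qd = 32.
Government expenditure = surplus × support price = 32 × 56 = 1792.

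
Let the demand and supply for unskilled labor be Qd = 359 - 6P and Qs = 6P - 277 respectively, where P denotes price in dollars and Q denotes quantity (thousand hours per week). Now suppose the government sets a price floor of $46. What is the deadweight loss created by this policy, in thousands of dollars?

Setting quantity demanded equal to quantity supplied, 359 - 6P = 6P - 277, gives P* = 53 and Q* = 41.
The floor of 46 is below the equilibrium price 53, so it is not binding; the market clears at P* = 53, Q* = 41.
Since the control does not bind, no trades are prevented and deadweight loss is zero.

0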